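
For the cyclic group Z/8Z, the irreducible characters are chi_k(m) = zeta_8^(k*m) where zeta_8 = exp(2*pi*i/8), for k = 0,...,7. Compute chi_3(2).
chi_3(2) = zeta_8^6 = -I

Reasoning: chi_3(2) = zeta_8^(3*2) = zeta_8^6. Since zeta_8^8 = 1, this equals zeta_8^6 = exp(2*pi*i*6/8) = -I.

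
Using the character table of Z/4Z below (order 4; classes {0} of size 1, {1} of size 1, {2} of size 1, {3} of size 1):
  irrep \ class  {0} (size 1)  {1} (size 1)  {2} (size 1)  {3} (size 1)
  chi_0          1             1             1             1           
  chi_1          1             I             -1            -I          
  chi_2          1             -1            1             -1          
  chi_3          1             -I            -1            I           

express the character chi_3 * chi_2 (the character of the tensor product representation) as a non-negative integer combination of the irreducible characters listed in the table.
chi_3 tensor chi_2 = chi_1 (all other irreducibles have multiplicity 0).

Proof sketch: The character of a tensor product is the pointwise product (chi_3 * chi_2)(C) = chi_3(C) * chi_2(C):
  {0}: (1)*(1), {1}: (-I)*(-1), {2}: (-1)*(1), {3}: (I)*(-1)
so (chi_3 * chi_2) takes values
  {0} -> 1, {1} -> I, {2} -> -1, {3} -> -I.
Now take the inner product of this character with each irreducible chi from the table, <chi_3*chi_2, chi> = (1/4) sum_C |C| (chi_3*chi_2)(C) conj(chi(C)):
  <chi_3*chi_2, chi_0> = (1/4)[1*(1)*conj(1) + 1*(I)*conj(1) + 1*(-1)*conj(1) + 1*(-I)*conj(1)]
      = (1/4)[(1) + (I) + (-1) + (-I)] = 0/4 = 0
  <chi_3*chi_2, chi_1> = (1/4)[1*(1)*conj(1) + 1*(I)*conj(I) + 1*(-1)*conj(-1) + 1*(-I)*conj(-I)]
      = (1/4)[(1) + (1) + (1) + (1)] = 4/4 = 1
  <chi_3*chi_2, chi_2> = (1/4)[1*(1)*conj(1) + 1*(I)*conj(-1) + 1*(-1)*conj(1) + 1*(-I)*conj(-1)]
      = (1/4)[(1) + (-I) + (-1) + (I)] = 0/4 = 0
  <chi_3*chi_2, chi_3> = (1/4)[1*(1)*conj(1) + 1*(I)*conj(-I) + 1*(-1)*conj(-1) + 1*(-I)*conj(I)]
      = (1/4)[(1) + (-1) + (1) + (-1)] = 0/4 = 0
(Exp terms are combined using exp(i*s)*conj(exp(i*t)) = exp(i*(s-t)), and sums of them are collapsed using the identity that for every m > 1 the m distinct m-th roots of unity sum to 0, e.g. 1 + exp(2*I*pi/3) + exp(-2*I*pi/3) = 0.)
Hence the multiplicities are chi_1: 1. Dimension check: dim(chi_3)*dim(chi_2) = 1*1 = 1 and sum (mult * dim) = 1*1 = 1.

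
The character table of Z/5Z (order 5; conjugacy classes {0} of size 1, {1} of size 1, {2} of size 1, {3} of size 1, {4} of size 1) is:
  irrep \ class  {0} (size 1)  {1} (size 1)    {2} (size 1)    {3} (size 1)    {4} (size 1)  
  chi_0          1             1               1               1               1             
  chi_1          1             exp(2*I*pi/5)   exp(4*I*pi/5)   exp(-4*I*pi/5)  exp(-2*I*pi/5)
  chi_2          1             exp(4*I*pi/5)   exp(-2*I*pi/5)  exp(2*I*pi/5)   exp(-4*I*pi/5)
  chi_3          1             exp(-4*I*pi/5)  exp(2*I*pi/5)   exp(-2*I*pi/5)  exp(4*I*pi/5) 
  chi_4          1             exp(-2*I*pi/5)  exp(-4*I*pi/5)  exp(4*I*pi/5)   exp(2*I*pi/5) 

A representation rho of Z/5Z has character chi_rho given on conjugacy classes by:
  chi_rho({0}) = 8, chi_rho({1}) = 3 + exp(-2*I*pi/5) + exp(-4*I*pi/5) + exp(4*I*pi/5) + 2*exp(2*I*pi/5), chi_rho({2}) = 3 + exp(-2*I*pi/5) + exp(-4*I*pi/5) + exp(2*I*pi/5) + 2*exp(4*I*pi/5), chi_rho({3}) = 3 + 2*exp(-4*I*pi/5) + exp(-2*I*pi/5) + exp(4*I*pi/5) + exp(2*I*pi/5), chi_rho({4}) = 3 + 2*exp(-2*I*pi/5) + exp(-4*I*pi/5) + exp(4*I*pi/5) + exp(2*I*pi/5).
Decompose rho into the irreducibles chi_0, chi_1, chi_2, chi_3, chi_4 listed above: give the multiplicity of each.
Multiplicities: chi_0: 3, chi_1: 2, chi_2: 1, chi_3: 1, chi_4: 1.

Reasoning: Use <chi_rho, chi> = (1/|G|) sum_C |C| * chi_rho(C) * conj(chi(C)) with |G| = 5 for each irreducible chi in the table:
  <chi_rho, chi_0> = (1/5)[1*(8)*conj(1) + 1*(3 + exp(-2*I*pi/5) + exp(-4*I*pi/5) + exp(4*I*pi/5) + 2*exp(2*I*pi/5))*conj(1) + 1*(3 + exp(-2*I*pi/5) + exp(-4*I*pi/5) + exp(2*I*pi/5) + 2*exp(4*I*pi/5))*conj(1) + 1*(3 + 2*exp(-4*I*pi/5) + exp(-2*I*pi/5) + exp(4*I*pi/5) + exp(2*I*pi/5))*conj(1) + 1*(3 + 2*exp(-2*I*pi/5) + exp(-4*I*pi/5) + exp(4*I*pi/5) + exp(2*I*pi/5))*conj(1)]
      = (1/5)[(8) + (3 + exp(-2*I*pi/5) + exp(-4*I*pi/5) + exp(4*I*pi/5) + 2*exp(2*I*pi/5)) + (3 + exp(-2*I*pi/5) + exp(-4*I*pi/5) + exp(2*I*pi/5) + 2*exp(4*I*pi/5)) + (3 + 2*exp(-4*I*pi/5) + exp(-2*I*pi/5) + exp(4*I*pi/5) + exp(2*I*pi/5)) + (3 + 2*exp(-2*I*pi/5) + exp(-4*I*pi/5) + exp(4*I*pi/5) + exp(2*I*pi/5))] = 15/5 = 3
  <chi_rho, chi_1> = (1/5)[1*(8)*conj(1) + 1*(3 + exp(-2*I*pi/5) + exp(-4*I*pi/5) + exp(4*I*pi/5) + 2*exp(2*I*pi/5))*conj(exp(2*I*pi/5)) + 1*(3 + exp(-2*I*pi/5) + exp(-4*I*pi/5) + exp(2*I*pi/5) + 2*exp(4*I*pi/5))*conj(exp(4*I*pi/5)) + 1*(3 + 2*exp(-4*I*pi/5) + exp(-2*I*pi/5) + exp(4*I*pi/5) + exp(2*I*pi/5))*conj(exp(-4*I*pi/5)) + 1*(3 + 2*exp(-2*I*pi/5) + exp(-4*I*pi/5) + exp(4*I*pi/5) + exp(2*I*pi/5))*conj(exp(-2*I*pi/5))]
      = (1/5)[(8) + (2 + 3*exp(-2*I*pi/5) + exp(-4*I*pi/5) + exp(4*I*pi/5) + exp(2*I*pi/5)) + (2 + 3*exp(-4*I*pi/5) + exp(-2*I*pi/5) + exp(4*I*pi/5) + exp(2*I*pi/5)) + (2 + exp(-2*I*pi/5) + exp(-4*I*pi/5) + exp(2*I*pi/5) + 3*exp(4*I*pi/5)) + (2 + exp(-2*I*pi/5) + exp(-4*I*pi/5) + exp(4*I*pi/5) + 3*exp(2*I*pi/5))] = 10/5 = 2
  <chi_rho, chi_2> = (1/5)[1*(8)*conj(1) + 1*(3 + exp(-2*I*pi/5) + exp(-4*I*pi/5) + exp(4*I*pi/5) + 2*exp(2*I*pi/5))*conj(exp(4*I*pi/5)) + 1*(3 + exp(-2*I*pi/5) + exp(-4*I*pi/5) + exp(2*I*pi/5) + 2*exp(4*I*pi/5))*conj(exp(-2*I*pi/5)) + 1*(3 + 2*exp(-4*I*pi/5) + exp(-2*I*pi/5) + exp(4*I*pi/5) + exp(2*I*pi/5))*conj(exp(2*I*pi/5)) + 1*(3 + 2*exp(-2*I*pi/5) + exp(-4*I*pi/5) + exp(4*I*pi/5) + exp(2*I*pi/5))*conj(exp(-4*I*pi/5))]
      = (1/5)[(8) + (1 + 2*exp(-2*I*pi/5) + 3*exp(-4*I*pi/5) + exp(4*I*pi/5) + exp(2*I*pi/5)) + (1 + 2*exp(-4*I*pi/5) + exp(-2*I*pi/5) + exp(4*I*pi/5) + 3*exp(2*I*pi/5)) + (1 + 3*exp(-2*I*pi/5) + exp(-4*I*pi/5) + exp(2*I*pi/5) + 2*exp(4*I*pi/5)) + (1 + exp(-2*I*pi/5) + exp(-4*I*pi/5) + 3*exp(4*I*pi/5) + 2*exp(2*I*pi/5))] = 5/5 = 1
  <chi_rho, chi_3> = (1/5)[1*(8)*conj(1) + 1*(3 + exp(-2*I*pi/5) + exp(-4*I*pi/5) + exp(4*I*pi/5) + 2*exp(2*I*pi/5))*conj(exp(-4*I*pi/5)) + 1*(3 + exp(-2*I*pi/5) + exp(-4*I*pi/5) + exp(2*I*pi/5) + 2*exp(4*I*pi/5))*conj(exp(2*I*pi/5)) + 1*(3 + 2*exp(-4*I*pi/5) + exp(-2*I*pi/5) + exp(4*I*pi/5) + exp(2*I*pi/5))*conj(exp(-2*I*pi/5)) + 1*(3 + 2*exp(-2*I*pi/5) + exp(-4*I*pi/5) + exp(4*I*pi/5) + exp(2*I*pi/5))*conj(exp(4*I*pi/5))]
      = (1/5)[(8) + (1 + 2*exp(-4*I*pi/5) + exp(-2*I*pi/5) + exp(2*I*pi/5) + 3*exp(4*I*pi/5)) + (1 + 3*exp(-2*I*pi/5) + exp(-4*I*pi/5) + exp(4*I*pi/5) + 2*exp(2*I*pi/5)) + (1 + 2*exp(-2*I*pi/5) + exp(-4*I*pi/5) + exp(4*I*pi/5) + 3*exp(2*I*pi/5)) + (1 + 3*exp(-4*I*pi/5) + exp(-2*I*pi/5) + exp(2*I*pi/5) + 2*exp(4*I*pi/5))] = 5/5 = 1
  <chi_rho, chi_4> = (1/5)[1*(8)*conj(1) + 1*(3 + exp(-2*I*pi/5) + exp(-4*I*pi/5) + exp(4*I*pi/5) + 2*exp(2*I*pi/5))*conj(exp(-2*I*pi/5)) + 1*(3 + exp(-2*I*pi/5) + exp(-4*I*pi/5) + exp(2*I*pi/5) + 2*exp(4*I*pi/5))*conj(exp(-4*I*pi/5)) + 1*(3 + 2*exp(-4*I*pi/5) + exp(-2*I*pi/5) + exp(4*I*pi/5) + exp(2*I*pi/5))*conj(exp(4*I*pi/5)) + 1*(3 + 2*exp(-2*I*pi/5) + exp(-4*I*pi/5) + exp(4*I*pi/5) + exp(2*I*pi/5))*conj(exp(2*I*pi/5))]
      = (1/5)[(8) + (1 + exp(-2*I*pi/5) + exp(-4*I*pi/5) + 2*exp(4*I*pi/5) + 3*exp(2*I*pi/5)) + (1 + 2*exp(-2*I*pi/5) + exp(-4*I*pi/5) + exp(2*I*pi/5) + 3*exp(4*I*pi/5)) + (1 + 3*exp(-4*I*pi/5) + exp(-2*I*pi/5) + exp(4*I*pi/5) + 2*exp(2*I*pi/5)) + (1 + 3*exp(-2*I*pi/5) + 2*exp(-4*I*pi/5) + exp(4*I*pi/5) + exp(2*I*pi/5))] = 5/5 = 1
(Exp terms are combined using exp(i*s)*conj(exp(i*t)) = exp(i*(s-t)), and sums of them are collapsed using the identity that for every m > 1 the m distinct m-th roots of unity sum to 0, e.g. 1 + exp(2*I*pi/3) + exp(-2*I*pi/3) = 0.)
Dimension check: dim(rho) = sum (mult * dim) = 3*1 + 2*1 + 1*1 + 1*1 + 1*1 = 8 = chi_rho(e) = 8.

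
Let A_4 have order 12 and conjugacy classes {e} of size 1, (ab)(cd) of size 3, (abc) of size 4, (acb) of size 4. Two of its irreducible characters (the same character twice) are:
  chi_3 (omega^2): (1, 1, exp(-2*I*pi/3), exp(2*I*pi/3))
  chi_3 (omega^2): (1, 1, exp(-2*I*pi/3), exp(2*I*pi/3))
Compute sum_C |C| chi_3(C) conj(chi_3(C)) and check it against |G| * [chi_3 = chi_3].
Sum = 12 = |G| = 12; so <chi_3, chi_3> = 1 (norm-1 confirms irreducibility).

Why: Compute term by term over conjugacy classes (|C| * chi_3(C) * conj(chi_3(C))):
  1*(1)*conj(1) + 3*(1)*conj(1) + 4*(exp(-2*I*pi/3))*conj(exp(-2*I*pi/3)) + 4*(exp(2*I*pi/3))*conj(exp(2*I*pi/3))
  = (1) + (3) + (4) + (4)
  = 12.
(Exp terms are combined using exp(i*s)*conj(exp(i*t)) = exp(i*(s-t)), and sums of them are collapsed using the identity that for every m > 1 the m distinct m-th roots of unity sum to 0, e.g. 1 + exp(2*I*pi/3) + exp(-2*I*pi/3) = 0.)
Dividing by |G| = 12 gives 12/12 = 1, matching the row-orthogonality relation <chi_3, chi_3> = [chi_3 = chi_3].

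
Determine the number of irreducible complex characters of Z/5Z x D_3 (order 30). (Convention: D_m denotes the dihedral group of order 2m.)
15

Justification: The number of irreducible complex representations of a finite group equals its number of conjugacy classes. For a direct product, #classes(G x H) = #classes(G) * #classes(H). Z/5Z has 5 classes (abelian), D_3 has 3 classes, so 5 * 3 = 15, so Z/5Z x D_3 (order 30) has exactly 15 irreducible complex representations.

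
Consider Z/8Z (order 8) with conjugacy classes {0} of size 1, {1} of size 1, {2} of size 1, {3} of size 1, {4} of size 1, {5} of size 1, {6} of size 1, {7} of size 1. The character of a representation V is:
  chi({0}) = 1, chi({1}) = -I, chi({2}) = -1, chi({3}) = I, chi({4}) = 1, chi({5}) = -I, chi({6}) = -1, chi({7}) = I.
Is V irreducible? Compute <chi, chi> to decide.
Irreducible: <chi, chi> = 1.

Proof sketch: <chi, chi> = (1/|G|) sum_C |C| * |chi(C)|^2 = (1/8)[1*|1|^2 + 1*|-I|^2 + 1*|-1|^2 + 1*|I|^2 + 1*|1|^2 + 1*|-I|^2 + 1*|-1|^2 + 1*|I|^2]
  = (1/8)[(1) + (1) + (1) + (1) + (1) + (1) + (1) + (1)] = 8/8 = 1.
(Exp terms are combined using exp(i*s)*conj(exp(i*t)) = exp(i*(s-t)), and sums of them are collapsed using the identity that for every m > 1 the m distinct m-th roots of unity sum to 0, e.g. 1 + exp(2*I*pi/3) + exp(-2*I*pi/3) = 0.)
A character is irreducible iff <chi, chi> = 1, so this representation is irreducible.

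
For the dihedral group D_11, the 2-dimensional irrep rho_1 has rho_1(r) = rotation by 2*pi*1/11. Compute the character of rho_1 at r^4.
chi_{rho_1}(r^4) = 2*cos(2*pi*1*4/11) = -2*cos(3*pi/11)

Justification: rho_1(r^4) is rotation by angle 2*pi*1*4/11, whose trace is 2*cos(2*pi*1*4/11) = -2*cos(3*pi/11).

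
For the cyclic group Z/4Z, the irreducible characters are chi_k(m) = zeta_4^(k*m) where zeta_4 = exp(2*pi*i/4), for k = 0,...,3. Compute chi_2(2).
chi_2(2) = zeta_4^4 = 1

Working: chi_2(2) = zeta_4^(2*2) = zeta_4^4. Since zeta_4^4 = 1, this equals zeta_4^0 = exp(2*pi*i*0/4) = 1.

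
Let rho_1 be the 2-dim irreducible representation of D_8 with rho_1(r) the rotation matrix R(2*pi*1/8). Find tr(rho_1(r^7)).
chi_{rho_1}(r^7) = 2*cos(2*pi*1*7/8) = sqrt(2)

Working: rho_1(r^7) is rotation by angle 2*pi*1*7/8, whose trace is 2*cos(2*pi*1*7/8) = sqrt(2).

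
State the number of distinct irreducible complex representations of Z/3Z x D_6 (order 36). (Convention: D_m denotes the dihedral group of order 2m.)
18

Explanation: The number of irreducible complex representations of a finite group equals its number of conjugacy classes. For a direct product, #classes(G x H) = #classes(G) * #classes(H). Z/3Z has 3 classes (abelian), D_6 has 6 classes, so 3 * 6 = 18, so Z/3Z x D_6 (order 36) has exactly 18 irreducible complex representations.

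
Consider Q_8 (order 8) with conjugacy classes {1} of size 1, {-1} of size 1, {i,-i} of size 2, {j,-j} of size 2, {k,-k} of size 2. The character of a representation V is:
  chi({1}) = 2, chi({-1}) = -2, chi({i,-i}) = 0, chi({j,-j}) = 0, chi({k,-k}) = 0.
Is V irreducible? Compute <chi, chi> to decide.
Irreducible: <chi, chi> = 1.

Working: <chi, chi> = (1/|G|) sum_C |C| * |chi(C)|^2 = (1/8)[1*|2|^2 + 1*|-2|^2 + 2*|0|^2 + 2*|0|^2 + 2*|0|^2]
  = (1/8)[(4) + (4) + (0) + (0) + (0)] = 8/8 = 1.
A character is irreducible iff <chi, chi> = 1, so this representation is irreducible.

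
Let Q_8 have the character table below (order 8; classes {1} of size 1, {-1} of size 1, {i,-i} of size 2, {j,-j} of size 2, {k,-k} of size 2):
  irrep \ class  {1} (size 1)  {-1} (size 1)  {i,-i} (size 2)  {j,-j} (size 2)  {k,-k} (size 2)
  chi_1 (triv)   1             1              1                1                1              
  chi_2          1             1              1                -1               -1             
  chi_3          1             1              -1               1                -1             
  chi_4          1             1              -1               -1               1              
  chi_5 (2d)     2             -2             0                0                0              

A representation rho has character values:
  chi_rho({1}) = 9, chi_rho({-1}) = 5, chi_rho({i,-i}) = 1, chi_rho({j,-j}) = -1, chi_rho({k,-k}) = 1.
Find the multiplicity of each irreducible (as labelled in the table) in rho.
Multiplicities: chi_1: 2, chi_2: 2, chi_3: 1, chi_4: 2, chi_5: 1.

Argument: Use <chi_rho, chi> = (1/|G|) sum_C |C| * chi_rho(C) * conj(chi(C)) with |G| = 8 for each irreducible chi in the table:
  <chi_rho, chi_1> = (1/8)[1*(9)*conj(1) + 1*(5)*conj(1) + 2*(1)*conj(1) + 2*(-1)*conj(1) + 2*(1)*conj(1)]
      = (1/8)[(9) + (5) + (2) + (-2) + (2)] = 16/8 = 2
  <chi_rho, chi_2> = (1/8)[1*(9)*conj(1) + 1*(5)*conj(1) + 2*(1)*conj(1) + 2*(-1)*conj(-1) + 2*(1)*conj(-1)]
      = (1/8)[(9) + (5) + (2) + (2) + (-2)] = 16/8 = 2
  <chi_rho, chi_3> = (1/8)[1*(9)*conj(1) + 1*(5)*conj(1) + 2*(1)*conj(-1) + 2*(-1)*conj(1) + 2*(1)*conj(-1)]
      = (1/8)[(9) + (5) + (-2) + (-2) + (-2)] = 8/8 = 1
  <chi_rho, chi_4> = (1/8)[1*(9)*conj(1) + 1*(5)*conj(1) + 2*(1)*conj(-1) + 2*(-1)*conj(-1) + 2*(1)*conj(1)]
      = (1/8)[(9) + (5) + (-2) + (2) + (2)] = 16/8 = 2
  <chi_rho, chi_5> = (1/8)[1*(9)*conj(2) + 1*(5)*conj(-2) + 2*(1)*conj(0) + 2*(-1)*conj(0) + 2*(1)*conj(0)]
      = (1/8)[(18) + (-10) + (0) + (0) + (0)] = 8/8 = 1
Dimension check: dim(rho) = sum (mult * dim) = 2*1 + 2*1 + 1*1 + 2*1 + 1*2 = 9 = chi_rho(e) = 9.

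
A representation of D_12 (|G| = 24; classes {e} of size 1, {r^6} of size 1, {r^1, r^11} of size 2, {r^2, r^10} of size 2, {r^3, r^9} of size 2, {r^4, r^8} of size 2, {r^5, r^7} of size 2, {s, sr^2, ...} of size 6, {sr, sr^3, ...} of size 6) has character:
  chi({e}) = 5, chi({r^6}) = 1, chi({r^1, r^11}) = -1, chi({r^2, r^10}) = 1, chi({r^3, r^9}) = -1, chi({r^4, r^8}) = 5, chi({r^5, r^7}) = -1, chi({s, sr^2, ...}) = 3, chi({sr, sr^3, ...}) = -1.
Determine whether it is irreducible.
Not irreducible (reducible): <chi, chi> = 6 > 1.

<chi, chi> = (1/|G|) sum_C |C| * |chi(C)|^2 = (1/24)[1*|5|^2 + 1*|1|^2 + 2*|-1|^2 + 2*|1|^2 + 2*|-1|^2 + 2*|5|^2 + 2*|-1|^2 + 6*|3|^2 + 6*|-1|^2]
  = (1/24)[(25) + (1) + (2) + (2) + (2) + (50) + (2) + (54) + (6)] = 144/24 = 6.
A character is irreducible iff <chi, chi> = 1, so this representation is reducible.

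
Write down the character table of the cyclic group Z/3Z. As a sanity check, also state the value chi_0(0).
Character table of Z/3Z (irreps indexed chi_0,...,chi_2 with chi_k(m) = zeta_3^(k*m), zeta_3 = exp(2*pi*i/3)):
  irrep \ class  {0} (size 1)  {1} (size 1)    {2} (size 1)  
  chi_0          1             1               1             
  chi_1          1             exp(2*I*pi/3)   exp(-2*I*pi/3)
  chi_2          1             exp(-2*I*pi/3)  exp(2*I*pi/3) 

Spot check: chi_0(0) = zeta_3^(0*0) = zeta_3^0 = 1.

Working: Z/3Z is abelian, so all 3 irreducible complex representations are 1-dimensional. They are given by chi_k(m) = zeta_3^(k*m) for k = 0,...,2. Row orthogonality: sum_m chi_k(m) conj(chi_l(m)) = 3 * [k = l].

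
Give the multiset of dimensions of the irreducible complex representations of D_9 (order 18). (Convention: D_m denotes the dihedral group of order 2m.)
Dimensions: 1, 1, 2, 2, 2, 2

Why: There are 6 irreducibles (= number of conjugacy classes). Their dimensions d_i satisfy sum d_i^2 = |G| = 18: 1 + 1 + 4 + 4 + 4 + 4 = 18.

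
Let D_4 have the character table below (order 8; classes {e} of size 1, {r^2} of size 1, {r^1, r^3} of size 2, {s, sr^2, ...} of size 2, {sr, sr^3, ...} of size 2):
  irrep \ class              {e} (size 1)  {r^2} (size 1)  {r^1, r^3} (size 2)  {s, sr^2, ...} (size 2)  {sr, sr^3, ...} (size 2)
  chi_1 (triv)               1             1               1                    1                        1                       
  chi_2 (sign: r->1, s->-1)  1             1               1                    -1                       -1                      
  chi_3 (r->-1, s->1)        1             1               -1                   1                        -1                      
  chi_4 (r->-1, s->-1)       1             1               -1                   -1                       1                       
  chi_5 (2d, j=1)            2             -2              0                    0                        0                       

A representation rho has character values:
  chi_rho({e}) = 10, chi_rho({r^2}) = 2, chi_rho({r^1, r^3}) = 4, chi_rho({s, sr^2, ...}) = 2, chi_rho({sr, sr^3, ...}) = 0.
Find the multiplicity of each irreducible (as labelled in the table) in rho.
Multiplicities: chi_1: 3, chi_2: 2, chi_3: 1, chi_4: 0, chi_5: 2.

Argument: Use <chi_rho, chi> = (1/|G|) sum_C |C| * chi_rho(C) * conj(chi(C)) with |G| = 8 for each irreducible chi in the table:
  <chi_rho, chi_1> = (1/8)[1*(10)*conj(1) + 1*(2)*conj(1) + 2*(4)*conj(1) + 2*(2)*conj(1) + 2*(0)*conj(1)]
      = (1/8)[(10) + (2) + (8) + (4) + (0)] = 24/8 = 3
  <chi_rho, chi_2> = (1/8)[1*(10)*conj(1) + 1*(2)*conj(1) + 2*(4)*conj(1) + 2*(2)*conj(-1) + 2*(0)*conj(-1)]
      = (1/8)[(10) + (2) + (8) + (-4) + (0)] = 16/8 = 2
  <chi_rho, chi_3> = (1/8)[1*(10)*conj(1) + 1*(2)*conj(1) + 2*(4)*conj(-1) + 2*(2)*conj(1) + 2*(0)*conj(-1)]
      = (1/8)[(10) + (2) + (-8) + (4) + (0)] = 8/8 = 1
  <chi_rho, chi_4> = (1/8)[1*(10)*conj(1) + 1*(2)*conj(1) + 2*(4)*conj(-1) + 2*(2)*conj(-1) + 2*(0)*conj(1)]
      = (1/8)[(10) + (2) + (-8) + (-4) + (0)] = 0/8 = 0
  <chi_rho, chi_5> = (1/8)[1*(10)*conj(2) + 1*(2)*conj(-2) + 2*(4)*conj(0) + 2*(2)*conj(0) + 2*(0)*conj(0)]
      = (1/8)[(20) + (-4) + (0) + (0) + (0)] = 16/8 = 2
Dimension check: dim(rho) = sum (mult * dim) = 3*1 + 2*1 + 1*1 + 0*1 + 2*2 = 10 = chi_rho(e) = 10.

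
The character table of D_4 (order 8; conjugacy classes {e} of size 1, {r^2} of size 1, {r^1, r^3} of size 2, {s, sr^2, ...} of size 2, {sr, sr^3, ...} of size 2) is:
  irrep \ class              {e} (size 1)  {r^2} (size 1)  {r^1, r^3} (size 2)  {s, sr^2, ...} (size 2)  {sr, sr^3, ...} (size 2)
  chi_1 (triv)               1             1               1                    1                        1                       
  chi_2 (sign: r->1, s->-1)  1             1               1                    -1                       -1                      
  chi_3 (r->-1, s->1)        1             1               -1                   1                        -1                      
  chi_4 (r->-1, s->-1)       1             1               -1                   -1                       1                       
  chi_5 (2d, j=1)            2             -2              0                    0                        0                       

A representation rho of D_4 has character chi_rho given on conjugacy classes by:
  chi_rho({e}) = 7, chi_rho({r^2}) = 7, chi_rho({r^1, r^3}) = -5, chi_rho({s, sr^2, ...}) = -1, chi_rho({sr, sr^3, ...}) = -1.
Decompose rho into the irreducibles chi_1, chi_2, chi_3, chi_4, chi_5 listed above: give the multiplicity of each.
Multiplicities: chi_1: 0, chi_2: 1, chi_3: 3, chi_4: 3, chi_5: 0.

Working: Use <chi_rho, chi> = (1/|G|) sum_C |C| * chi_rho(C) * conj(chi(C)) with |G| = 8 for each irreducible chi in the table:
  <chi_rho, chi_1> = (1/8)[1*(7)*conj(1) + 1*(7)*conj(1) + 2*(-5)*conj(1) + 2*(-1)*conj(1) + 2*(-1)*conj(1)]
      = (1/8)[(7) + (7) + (-10) + (-2) + (-2)] = 0/8 = 0
  <chi_rho, chi_2> = (1/8)[1*(7)*conj(1) + 1*(7)*conj(1) + 2*(-5)*conj(1) + 2*(-1)*conj(-1) + 2*(-1)*conj(-1)]
      = (1/8)[(7) + (7) + (-10) + (2) + (2)] = 8/8 = 1
  <chi_rho, chi_3> = (1/8)[1*(7)*conj(1) + 1*(7)*conj(1) + 2*(-5)*conj(-1) + 2*(-1)*conj(1) + 2*(-1)*conj(-1)]
      = (1/8)[(7) + (7) + (10) + (-2) + (2)] = 24/8 = 3
  <chi_rho, chi_4> = (1/8)[1*(7)*conj(1) + 1*(7)*conj(1) + 2*(-5)*conj(-1) + 2*(-1)*conj(-1) + 2*(-1)*conj(1)]
      = (1/8)[(7) + (7) + (10) + (2) + (-2)] = 24/8 = 3
  <chi_rho, chi_5> = (1/8)[1*(7)*conj(2) + 1*(7)*conj(-2) + 2*(-5)*conj(0) + 2*(-1)*conj(0) + 2*(-1)*conj(0)]
      = (1/8)[(14) + (-14) + (0) + (0) + (0)] = 0/8 = 0
Dimension check: dim(rho) = sum (mult * dim) = 0*1 + 1*1 + 3*1 + 3*1 + 0*2 = 7 = chi_rho(e) = 7.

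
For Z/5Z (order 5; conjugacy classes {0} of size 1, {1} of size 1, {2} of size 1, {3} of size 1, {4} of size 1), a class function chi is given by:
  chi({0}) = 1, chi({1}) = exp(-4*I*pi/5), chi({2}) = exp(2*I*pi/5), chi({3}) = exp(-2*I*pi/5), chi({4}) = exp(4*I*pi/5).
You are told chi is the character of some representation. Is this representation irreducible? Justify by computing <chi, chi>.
Irreducible: <chi, chi> = 1.

Explanation: <chi, chi> = (1/|G|) sum_C |C| * |chi(C)|^2 = (1/5)[1*|1|^2 + 1*|exp(-4*I*pi/5)|^2 + 1*|exp(2*I*pi/5)|^2 + 1*|exp(-2*I*pi/5)|^2 + 1*|exp(4*I*pi/5)|^2]
  = (1/5)[(1) + (1) + (1) + (1) + (1)] = 5/5 = 1.
(Exp terms are combined using exp(i*s)*conj(exp(i*t)) = exp(i*(s-t)), and sums of them are collapsed using the identity that for every m > 1 the m distinct m-th roots of unity sum to 0, e.g. 1 + exp(2*I*pi/3) + exp(-2*I*pi/3) = 0.)
A character is irreducible iff <chi, chi> = 1, so this representation is irreducible.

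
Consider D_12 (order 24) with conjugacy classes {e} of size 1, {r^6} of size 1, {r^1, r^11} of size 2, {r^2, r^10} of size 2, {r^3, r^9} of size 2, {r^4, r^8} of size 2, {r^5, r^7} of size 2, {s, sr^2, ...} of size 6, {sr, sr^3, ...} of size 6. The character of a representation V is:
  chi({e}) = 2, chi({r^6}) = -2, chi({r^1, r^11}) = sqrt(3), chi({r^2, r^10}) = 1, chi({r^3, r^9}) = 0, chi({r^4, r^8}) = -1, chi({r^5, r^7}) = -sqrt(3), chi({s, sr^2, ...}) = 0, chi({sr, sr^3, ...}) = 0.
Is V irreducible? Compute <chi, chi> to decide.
Irreducible: <chi, chi> = 1.

Reasoning: <chi, chi> = (1/|G|) sum_C |C| * |chi(C)|^2 = (1/24)[1*|2|^2 + 1*|-2|^2 + 2*|sqrt(3)|^2 + 2*|1|^2 + 2*|0|^2 + 2*|-1|^2 + 2*|-sqrt(3)|^2 + 6*|0|^2 + 6*|0|^2]
  = (1/24)[(4) + (4) + (6) + (2) + (0) + (2) + (6) + (0) + (0)] = 24/24 = 1.
A character is irreducible iff <chi, chi> = 1, so this representation is irreducible.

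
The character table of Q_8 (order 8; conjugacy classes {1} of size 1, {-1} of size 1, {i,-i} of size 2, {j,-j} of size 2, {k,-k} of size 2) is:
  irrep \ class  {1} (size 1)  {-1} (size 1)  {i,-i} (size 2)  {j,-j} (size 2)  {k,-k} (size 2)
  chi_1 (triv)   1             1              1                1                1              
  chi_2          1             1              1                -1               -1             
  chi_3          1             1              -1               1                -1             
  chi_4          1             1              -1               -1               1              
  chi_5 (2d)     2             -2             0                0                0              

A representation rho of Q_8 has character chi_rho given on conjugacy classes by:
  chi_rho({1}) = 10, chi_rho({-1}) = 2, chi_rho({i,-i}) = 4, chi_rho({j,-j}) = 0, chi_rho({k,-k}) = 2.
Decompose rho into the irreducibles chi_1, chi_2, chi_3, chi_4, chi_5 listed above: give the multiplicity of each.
Multiplicities: chi_1: 3, chi_2: 2, chi_3: 0, chi_4: 1, chi_5: 2.

Why: Use <chi_rho, chi> = (1/|G|) sum_C |C| * chi_rho(C) * conj(chi(C)) with |G| = 8 for each irreducible chi in the table:
  <chi_rho, chi_1> = (1/8)[1*(10)*conj(1) + 1*(2)*conj(1) + 2*(4)*conj(1) + 2*(0)*conj(1) + 2*(2)*conj(1)]
      = (1/8)[(10) + (2) + (8) + (0) + (4)] = 24/8 = 3
  <chi_rho, chi_2> = (1/8)[1*(10)*conj(1) + 1*(2)*conj(1) + 2*(4)*conj(1) + 2*(0)*conj(-1) + 2*(2)*conj(-1)]
      = (1/8)[(10) + (2) + (8) + (0) + (-4)] = 16/8 = 2
  <chi_rho, chi_3> = (1/8)[1*(10)*conj(1) + 1*(2)*conj(1) + 2*(4)*conj(-1) + 2*(0)*conj(1) + 2*(2)*conj(-1)]
      = (1/8)[(10) + (2) + (-8) + (0) + (-4)] = 0/8 = 0
  <chi_rho, chi_4> = (1/8)[1*(10)*conj(1) + 1*(2)*conj(1) + 2*(4)*conj(-1) + 2*(0)*conj(-1) + 2*(2)*conj(1)]
      = (1/8)[(10) + (2) + (-8) + (0) + (4)] = 8/8 = 1
  <chi_rho, chi_5> = (1/8)[1*(10)*conj(2) + 1*(2)*conj(-2) + 2*(4)*conj(0) + 2*(0)*conj(0) + 2*(2)*conj(0)]
      = (1/8)[(20) + (-4) + (0) + (0) + (0)] = 16/8 = 2
Dimension check: dim(rho) = sum (mult * dim) = 3*1 + 2*1 + 0*1 + 1*1 + 2*2 = 10 = chi_rho(e) = 10.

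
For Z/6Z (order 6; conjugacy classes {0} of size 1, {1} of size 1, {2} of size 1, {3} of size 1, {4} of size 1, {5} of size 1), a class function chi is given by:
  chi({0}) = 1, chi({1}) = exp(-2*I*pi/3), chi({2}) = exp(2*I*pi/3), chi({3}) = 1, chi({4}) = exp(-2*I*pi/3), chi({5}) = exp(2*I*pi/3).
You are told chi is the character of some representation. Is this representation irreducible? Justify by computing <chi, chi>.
Irreducible: <chi, chi> = 1.

Proof sketch: <chi, chi> = (1/|G|) sum_C |C| * |chi(C)|^2 = (1/6)[1*|1|^2 + 1*|exp(-2*I*pi/3)|^2 + 1*|exp(2*I*pi/3)|^2 + 1*|1|^2 + 1*|exp(-2*I*pi/3)|^2 + 1*|exp(2*I*pi/3)|^2]
  = (1/6)[(1) + (1) + (1) + (1) + (1) + (1)] = 6/6 = 1.
(Exp terms are combined using exp(i*s)*conj(exp(i*t)) = exp(i*(s-t)), and sums of them are collapsed using the identity that for every m > 1 the m distinct m-th roots of unity sum to 0, e.g. 1 + exp(2*I*pi/3) + exp(-2*I*pi/3) = 0.)
A character is irreducible iff <chi, chi> = 1, so this representation is irreducible.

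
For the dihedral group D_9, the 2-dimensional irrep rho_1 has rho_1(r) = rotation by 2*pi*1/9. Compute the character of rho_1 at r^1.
chi_{rho_1}(r^1) = 2*cos(2*pi*1*1/9) = 2*cos(2*pi/9)

Derivation: rho_1(r^1) is rotation by angle 2*pi*1*1/9, whose trace is 2*cos(2*pi*1*1/9) = 2*cos(2*pi/9).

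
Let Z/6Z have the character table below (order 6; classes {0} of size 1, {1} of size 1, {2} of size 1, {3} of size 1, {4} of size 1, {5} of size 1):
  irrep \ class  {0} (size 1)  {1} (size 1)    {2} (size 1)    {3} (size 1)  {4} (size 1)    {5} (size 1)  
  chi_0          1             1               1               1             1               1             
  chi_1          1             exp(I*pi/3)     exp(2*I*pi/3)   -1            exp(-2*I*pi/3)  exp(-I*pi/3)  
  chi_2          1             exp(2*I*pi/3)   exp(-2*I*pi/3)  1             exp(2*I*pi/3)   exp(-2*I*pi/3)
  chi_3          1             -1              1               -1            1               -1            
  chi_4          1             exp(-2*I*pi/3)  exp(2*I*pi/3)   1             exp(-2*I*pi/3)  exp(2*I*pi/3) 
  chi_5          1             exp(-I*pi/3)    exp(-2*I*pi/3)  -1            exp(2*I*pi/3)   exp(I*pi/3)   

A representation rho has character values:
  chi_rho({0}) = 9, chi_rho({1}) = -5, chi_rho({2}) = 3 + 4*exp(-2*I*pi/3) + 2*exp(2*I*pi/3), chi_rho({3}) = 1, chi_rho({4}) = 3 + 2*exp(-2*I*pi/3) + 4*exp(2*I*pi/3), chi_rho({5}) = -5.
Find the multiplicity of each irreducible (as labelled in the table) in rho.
Multiplicities: chi_0: 0, chi_1: 0, chi_2: 3, chi_3: 3, chi_4: 2, chi_5: 1.

Working: Use <chi_rho, chi> = (1/|G|) sum_C |C| * chi_rho(C) * conj(chi(C)) with |G| = 6 for each irreducible chi in the table:
  <chi_rho, chi_0> = (1/6)[1*(9)*conj(1) + 1*(-5)*conj(1) + 1*(3 + 4*exp(-2*I*pi/3) + 2*exp(2*I*pi/3))*conj(1) + 1*(1)*conj(1) + 1*(3 + 2*exp(-2*I*pi/3) + 4*exp(2*I*pi/3))*conj(1) + 1*(-5)*conj(1)]
      = (1/6)[(9) + (-5) + (3 + 4*exp(-2*I*pi/3) + 2*exp(2*I*pi/3)) + (1) + (3 + 2*exp(-2*I*pi/3) + 4*exp(2*I*pi/3)) + (-5)] = 0/6 = 0
  <chi_rho, chi_1> = (1/6)[1*(9)*conj(1) + 1*(-5)*conj(exp(I*pi/3)) + 1*(3 + 4*exp(-2*I*pi/3) + 2*exp(2*I*pi/3))*conj(exp(2*I*pi/3)) + 1*(1)*conj(-1) + 1*(3 + 2*exp(-2*I*pi/3) + 4*exp(2*I*pi/3))*conj(exp(-2*I*pi/3)) + 1*(-5)*conj(exp(-I*pi/3))]
      = (1/6)[(9) + (-2 + exp(-2*I*pi/3) - 3*exp(-I*pi/3) + 3*exp(I*pi/3)) + (2 + 3*exp(-2*I*pi/3) + 4*exp(2*I*pi/3)) + (-1) + (2 + 4*exp(-2*I*pi/3) + 3*exp(2*I*pi/3)) + (-2 - 3*exp(I*pi/3) + 3*exp(-I*pi/3) + exp(2*I*pi/3))] = 0/6 = 0
  <chi_rho, chi_2> = (1/6)[1*(9)*conj(1) + 1*(-5)*conj(exp(2*I*pi/3)) + 1*(3 + 4*exp(-2*I*pi/3) + 2*exp(2*I*pi/3))*conj(exp(-2*I*pi/3)) + 1*(1)*conj(1) + 1*(3 + 2*exp(-2*I*pi/3) + 4*exp(2*I*pi/3))*conj(exp(2*I*pi/3)) + 1*(-5)*conj(exp(-2*I*pi/3))]
      = (1/6)[(9) + (2 + 2*exp(2*I*pi/3) - 3*exp(-2*I*pi/3)) + (4 + 2*exp(-2*I*pi/3) + 3*exp(2*I*pi/3)) + (1) + (4 + 3*exp(-2*I*pi/3) + 2*exp(2*I*pi/3)) + (2 - 3*exp(2*I*pi/3) + 2*exp(-2*I*pi/3))] = 18/6 = 3
  <chi_rho, chi_3> = (1/6)[1*(9)*conj(1) + 1*(-5)*conj(-1) + 1*(3 + 4*exp(-2*I*pi/3) + 2*exp(2*I*pi/3))*conj(1) + 1*(1)*conj(-1) + 1*(3 + 2*exp(-2*I*pi/3) + 4*exp(2*I*pi/3))*conj(1) + 1*(-5)*conj(-1)]
      = (1/6)[(9) + (5) + (3 + 4*exp(-2*I*pi/3) + 2*exp(2*I*pi/3)) + (-1) + (3 + 2*exp(-2*I*pi/3) + 4*exp(2*I*pi/3)) + (5)] = 18/6 = 3
  <chi_rho, chi_4> = (1/6)[1*(9)*conj(1) + 1*(-5)*conj(exp(-2*I*pi/3)) + 1*(3 + 4*exp(-2*I*pi/3) + 2*exp(2*I*pi/3))*conj(exp(2*I*pi/3)) + 1*(1)*conj(1) + 1*(3 + 2*exp(-2*I*pi/3) + 4*exp(2*I*pi/3))*conj(exp(-2*I*pi/3)) + 1*(-5)*conj(exp(2*I*pi/3))]
      = (1/6)[(9) + (2 + 3*exp(-2*I*pi/3) - 3*exp(2*I*pi/3) + exp(I*pi/3)) + (2 + 3*exp(-2*I*pi/3) + 4*exp(2*I*pi/3)) + (1) + (2 + 4*exp(-2*I*pi/3) + 3*exp(2*I*pi/3)) + (2 + exp(-I*pi/3) + 3*exp(2*I*pi/3) - 3*exp(-2*I*pi/3))] = 12/6 = 2
  <chi_rho, chi_5> = (1/6)[1*(9)*conj(1) + 1*(-5)*conj(exp(-I*pi/3)) + 1*(3 + 4*exp(-2*I*pi/3) + 2*exp(2*I*pi/3))*conj(exp(-2*I*pi/3)) + 1*(1)*conj(-1) + 1*(3 + 2*exp(-2*I*pi/3) + 4*exp(2*I*pi/3))*conj(exp(2*I*pi/3)) + 1*(-5)*conj(exp(I*pi/3))]
      = (1/6)[(9) + (-2 - 3*exp(I*pi/3) + 2*exp(-I*pi/3)) + (4 + 2*exp(-2*I*pi/3) + 3*exp(2*I*pi/3)) + (-1) + (4 + 3*exp(-2*I*pi/3) + 2*exp(2*I*pi/3)) + (-2 + 2*exp(I*pi/3) - 3*exp(-I*pi/3))] = 6/6 = 1
(Exp terms are combined using exp(i*s)*conj(exp(i*t)) = exp(i*(s-t)), and sums of them are collapsed using the identity that for every m > 1 the m distinct m-th roots of unity sum to 0, e.g. 1 + exp(2*I*pi/3) + exp(-2*I*pi/3) = 0.)
Dimension check: dim(rho) = sum (mult * dim) = 0*1 + 0*1 + 3*1 + 3*1 + 2*1 + 1*1 = 9 = chi_rho(e) = 9.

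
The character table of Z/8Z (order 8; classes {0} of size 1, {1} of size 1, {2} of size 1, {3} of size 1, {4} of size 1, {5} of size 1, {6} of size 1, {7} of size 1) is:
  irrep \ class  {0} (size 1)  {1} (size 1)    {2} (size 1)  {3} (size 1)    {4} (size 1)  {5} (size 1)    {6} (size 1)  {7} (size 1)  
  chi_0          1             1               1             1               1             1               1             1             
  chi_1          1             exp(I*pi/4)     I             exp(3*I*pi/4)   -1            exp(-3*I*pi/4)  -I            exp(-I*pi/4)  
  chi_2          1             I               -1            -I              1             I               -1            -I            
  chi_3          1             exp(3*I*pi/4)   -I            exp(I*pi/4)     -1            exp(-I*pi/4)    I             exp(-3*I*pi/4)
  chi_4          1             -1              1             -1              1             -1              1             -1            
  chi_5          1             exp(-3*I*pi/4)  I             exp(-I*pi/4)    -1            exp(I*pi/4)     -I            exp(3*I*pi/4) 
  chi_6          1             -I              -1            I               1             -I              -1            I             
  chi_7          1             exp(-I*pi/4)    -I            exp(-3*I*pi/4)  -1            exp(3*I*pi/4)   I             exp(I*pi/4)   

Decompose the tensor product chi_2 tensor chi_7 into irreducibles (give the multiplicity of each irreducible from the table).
chi_2 tensor chi_7 = chi_1 (all other irreducibles have multiplicity 0).

Explanation: The character of a tensor product is the pointwise product (chi_2 * chi_7)(C) = chi_2(C) * chi_7(C):
  {0}: (1)*(1), {1}: (I)*(exp(-I*pi/4)), {2}: (-1)*(-I), {3}: (-I)*(exp(-3*I*pi/4)), {4}: (1)*(-1), {5}: (I)*(exp(3*I*pi/4)), {6}: (-1)*(I), {7}: (-I)*(exp(I*pi/4))
so (chi_2 * chi_7) takes values
  {0} -> 1, {1} -> exp(I*pi/4), {2} -> I, {3} -> -exp(-I*pi/4), {4} -> -1, {5} -> exp(-3*I*pi/4), {6} -> -I, {7} -> -exp(3*I*pi/4).
Now take the inner product of this character with each irreducible chi from the table, <chi_2*chi_7, chi> = (1/8) sum_C |C| (chi_2*chi_7)(C) conj(chi(C)):
  <chi_2*chi_7, chi_0> = (1/8)[1*(1)*conj(1) + 1*(exp(I*pi/4))*conj(1) + 1*(I)*conj(1) + 1*(-exp(-I*pi/4))*conj(1) + 1*(-1)*conj(1) + 1*(exp(-3*I*pi/4))*conj(1) + 1*(-I)*conj(1) + 1*(-exp(3*I*pi/4))*conj(1)]
      = (1/8)[(1) + (exp(I*pi/4)) + (I) + (-exp(-I*pi/4)) + (-1) + (exp(-3*I*pi/4)) + (-I) + (-exp(3*I*pi/4))] = 0/8 = 0
  <chi_2*chi_7, chi_1> = (1/8)[1*(1)*conj(1) + 1*(exp(I*pi/4))*conj(exp(I*pi/4)) + 1*(I)*conj(I) + 1*(-exp(-I*pi/4))*conj(exp(3*I*pi/4)) + 1*(-1)*conj(-1) + 1*(exp(-3*I*pi/4))*conj(exp(-3*I*pi/4)) + 1*(-I)*conj(-I) + 1*(-exp(3*I*pi/4))*conj(exp(-I*pi/4))]
      = (1/8)[(1) + (1) + (1) + (1) + (1) + (1) + (1) + (1)] = 8/8 = 1
  <chi_2*chi_7, chi_2> = (1/8)[1*(1)*conj(1) + 1*(exp(I*pi/4))*conj(I) + 1*(I)*conj(-1) + 1*(-exp(-I*pi/4))*conj(-I) + 1*(-1)*conj(1) + 1*(exp(-3*I*pi/4))*conj(I) + 1*(-I)*conj(-1) + 1*(-exp(3*I*pi/4))*conj(-I)]
      = (1/8)[(1) + (-exp(3*I*pi/4)) + (-I) + (-exp(I*pi/4)) + (-1) + (-exp(-I*pi/4)) + (I) + (-exp(-3*I*pi/4))] = 0/8 = 0
  <chi_2*chi_7, chi_3> = (1/8)[1*(1)*conj(1) + 1*(exp(I*pi/4))*conj(exp(3*I*pi/4)) + 1*(I)*conj(-I) + 1*(-exp(-I*pi/4))*conj(exp(I*pi/4)) + 1*(-1)*conj(-1) + 1*(exp(-3*I*pi/4))*conj(exp(-I*pi/4)) + 1*(-I)*conj(I) + 1*(-exp(3*I*pi/4))*conj(exp(-3*I*pi/4))]
      = (1/8)[(1) + (-I) + (-1) + (I) + (1) + (-I) + (-1) + (I)] = 0/8 = 0
  <chi_2*chi_7, chi_4> = (1/8)[1*(1)*conj(1) + 1*(exp(I*pi/4))*conj(-1) + 1*(I)*conj(1) + 1*(-exp(-I*pi/4))*conj(-1) + 1*(-1)*conj(1) + 1*(exp(-3*I*pi/4))*conj(-1) + 1*(-I)*conj(1) + 1*(-exp(3*I*pi/4))*conj(-1)]
      = (1/8)[(1) + (-exp(I*pi/4)) + (I) + (exp(-I*pi/4)) + (-1) + (-exp(-3*I*pi/4)) + (-I) + (exp(3*I*pi/4))] = 0/8 = 0
  <chi_2*chi_7, chi_5> = (1/8)[1*(1)*conj(1) + 1*(exp(I*pi/4))*conj(exp(-3*I*pi/4)) + 1*(I)*conj(I) + 1*(-exp(-I*pi/4))*conj(exp(-I*pi/4)) + 1*(-1)*conj(-1) + 1*(exp(-3*I*pi/4))*conj(exp(I*pi/4)) + 1*(-I)*conj(-I) + 1*(-exp(3*I*pi/4))*conj(exp(3*I*pi/4))]
      = (1/8)[(1) + (-1) + (1) + (-1) + (1) + (-1) + (1) + (-1)] = 0/8 = 0
  <chi_2*chi_7, chi_6> = (1/8)[1*(1)*conj(1) + 1*(exp(I*pi/4))*conj(-I) + 1*(I)*conj(-1) + 1*(-exp(-I*pi/4))*conj(I) + 1*(-1)*conj(1) + 1*(exp(-3*I*pi/4))*conj(-I) + 1*(-I)*conj(-1) + 1*(-exp(3*I*pi/4))*conj(I)]
      = (1/8)[(1) + (exp(3*I*pi/4)) + (-I) + (exp(I*pi/4)) + (-1) + (exp(-I*pi/4)) + (I) + (exp(-3*I*pi/4))] = 0/8 = 0
  <chi_2*chi_7, chi_7> = (1/8)[1*(1)*conj(1) + 1*(exp(I*pi/4))*conj(exp(-I*pi/4)) + 1*(I)*conj(-I) + 1*(-exp(-I*pi/4))*conj(exp(-3*I*pi/4)) + 1*(-1)*conj(-1) + 1*(exp(-3*I*pi/4))*conj(exp(3*I*pi/4)) + 1*(-I)*conj(I) + 1*(-exp(3*I*pi/4))*conj(exp(I*pi/4))]
      = (1/8)[(1) + (I) + (-1) + (-I) + (1) + (I) + (-1) + (-I)] = 0/8 = 0
(Exp terms are combined using exp(i*s)*conj(exp(i*t)) = exp(i*(s-t)), and sums of them are collapsed using the identity that for every m > 1 the m distinct m-th roots of unity sum to 0, e.g. 1 + exp(2*I*pi/3) + exp(-2*I*pi/3) = 0.)
Hence the multiplicities are chi_1: 1. Dimension check: dim(chi_2)*dim(chi_7) = 1*1 = 1 and sum (mult * dim) = 1*1 = 1.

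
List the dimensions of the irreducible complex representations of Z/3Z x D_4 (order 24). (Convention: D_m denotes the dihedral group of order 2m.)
Dimensions: 1, 1, 1, 1, 1, 1, 1, 1, 1, 1, 1, 1, 2, 2, 2

Working: There are 15 irreducibles (= number of conjugacy classes). Their dimensions d_i satisfy sum d_i^2 = |G| = 24: 1 + 1 + 1 + 1 + 1 + 1 + 1 + 1 + 1 + 1 + 1 + 1 + 4 + 4 + 4 = 24. (For the product with Z/3Z: each of the 3 1-dim characters of Z/3Z tensors with each irrep of D_4, giving 3 copies of each D_4-dimension.)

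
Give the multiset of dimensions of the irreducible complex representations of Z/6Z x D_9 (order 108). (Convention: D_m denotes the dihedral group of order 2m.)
Dimensions: 1, 1, 1, 1, 1, 1, 1, 1, 1, 1, 1, 1, 2, 2, 2, 2, 2, 2, 2, 2, 2, 2, 2, 2, 2, 2, 2, 2, 2, 2, 2, 2, 2, 2, 2, 2

Proof sketch: There are 36 irreducibles (= number of conjugacy classes). Their dimensions d_i satisfy sum d_i^2 = |G| = 108: 1 + 1 + 1 + 1 + 1 + 1 + 1 + 1 + 1 + 1 + 1 + 1 + 4 + 4 + 4 + 4 + 4 + 4 + 4 + 4 + 4 + 4 + 4 + 4 + 4 + 4 + 4 + 4 + 4 + 4 + 4 + 4 + 4 + 4 + 4 + 4 = 108. (For the product with Z/6Z: each of the 6 1-dim characters of Z/6Z tensors with each irrep of D_9, giving 6 copies of each D_9-dimension.)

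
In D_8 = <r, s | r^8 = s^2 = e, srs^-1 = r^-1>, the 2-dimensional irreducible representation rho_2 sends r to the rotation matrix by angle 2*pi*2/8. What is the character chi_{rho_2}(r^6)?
chi_{rho_2}(r^6) = 2*cos(2*pi*2*6/8) = -2

rho_2(r^6) is rotation by angle 2*pi*2*6/8, whose trace is 2*cos(2*pi*2*6/8) = -2.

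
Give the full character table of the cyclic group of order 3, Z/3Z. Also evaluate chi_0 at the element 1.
Character table of Z/3Z (irreps indexed chi_0,...,chi_2 with chi_k(m) = zeta_3^(k*m), zeta_3 = exp(2*pi*i/3)):
  irrep \ class  {0} (size 1)  {1} (size 1)    {2} (size 1)  
  chi_0          1             1               1             
  chi_1          1             exp(2*I*pi/3)   exp(-2*I*pi/3)
  chi_2          1             exp(-2*I*pi/3)  exp(2*I*pi/3) 

Spot check: chi_0(1) = zeta_3^(0*1) = zeta_3^0 = 1.

Derivation: Z/3Z is abelian, so all 3 irreducible complex representations are 1-dimensional. They are given by chi_k(m) = zeta_3^(k*m) for k = 0,...,2. Row orthogonality: sum_m chi_k(m) conj(chi_l(m)) = 3 * [k = l].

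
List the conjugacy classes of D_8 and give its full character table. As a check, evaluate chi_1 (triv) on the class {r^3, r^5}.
Conjugacy classes: {e} of size 1, {r^4} of size 1, {r^1, r^7} of size 2, {r^2, r^6} of size 2, {r^3, r^5} of size 2, {s, sr^2, ...} of size 4, {sr, sr^3, ...} of size 4.
Character table:
  irrep \ class              {e} (size 1)  {r^4} (size 1)  {r^1, r^7} (size 2)  {r^2, r^6} (size 2)  {r^3, r^5} (size 2)  {s, sr^2, ...} (size 4)  {sr, sr^3, ...} (size 4)
  chi_1 (triv)               1             1               1                    1                    1                    1                        1                       
  chi_2 (sign: r->1, s->-1)  1             1               1                    1                    1                    -1                       -1                      
  chi_3 (r->-1, s->1)        1             1               -1                   1                    -1                   1                        -1                      
  chi_4 (r->-1, s->-1)       1             1               -1                   1                    -1                   -1                       1                       
  chi_5 (2d, j=1)            2             -2              sqrt(2)              0                    -sqrt(2)             0                        0                       
  chi_6 (2d, j=2)            2             2               0                    -2                   0                    0                        0                       
  chi_7 (2d, j=3)            2             -2              -sqrt(2)             0                    sqrt(2)              0                        0                       

Spot check: chi_1 (triv) on {r^3, r^5} = 1.

Proof sketch: D_8 has order 2*8 = 16 with 7 conjugacy classes, hence 7 irreducibles. Sum of squared dims 1 + 1 + 1 + 1 + 4 + 4 + 4 = 16 = |G|. Linear characters come from the abelianisation; the 2-dimensional irreps have character r^k -> 2*cos(2*pi*j*k/8), reflections -> 0.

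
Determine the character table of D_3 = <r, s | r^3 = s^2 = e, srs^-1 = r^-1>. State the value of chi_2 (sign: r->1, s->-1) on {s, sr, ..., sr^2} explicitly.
Conjugacy classes: {e} of size 1, {r^1, r^2} of size 2, {s, sr, ..., sr^2} of size 3.
Character table:
  irrep \ class              {e} (size 1)  {r^1, r^2} (size 2)  {s, sr, ..., sr^2} (size 3)
  chi_1 (triv)               1             1                    1                          
  chi_2 (sign: r->1, s->-1)  1             1                    -1                         
  chi_3 (2d, j=1)            2             -1                   0                          

Spot check: chi_2 (sign: r->1, s->-1) on {s, sr, ..., sr^2} = -1.

Derivation: D_3 has order 2*3 = 6 with 3 conjugacy classes, hence 3 irreducibles. Sum of squared dims 1 + 1 + 4 = 6 = |G|. Linear characters come from the abelianisation; the 2-dimensional irreps have character r^k -> 2*cos(2*pi*j*k/3), reflections -> 0.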